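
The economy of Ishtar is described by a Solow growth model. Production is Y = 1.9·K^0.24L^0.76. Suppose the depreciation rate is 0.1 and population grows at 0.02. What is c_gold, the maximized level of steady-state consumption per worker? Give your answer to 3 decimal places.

c_gold ≈ 2.201

Break-even investment rate: n + δ = 0.02 + 0.1 = 0.12.
Golden rule sets MPK = n+δ: 0.24·1.9·k^(0.24−1) = 0.12, so k_gold = (0.24·1.9/0.12)^(1/0.76) ≈ 5.7926.
y_gold = 1.9·5.7926^0.24 ≈ 2.8963.
c_gold = y_gold − (n+δ)·k_gold = 2.8963 − 0.12·5.7926 ≈ 2.2012.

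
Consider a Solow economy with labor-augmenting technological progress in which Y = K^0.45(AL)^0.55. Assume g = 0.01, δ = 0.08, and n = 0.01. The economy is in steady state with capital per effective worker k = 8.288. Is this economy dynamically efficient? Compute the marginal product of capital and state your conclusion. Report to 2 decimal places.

dynamically efficient; MPK ≈ 0.14

The effective depreciation rate is n + g + δ = 0.01 + 0.01 + 0.08 = 0.1.
MPK = 0.45·k^(0.45−1) = 0.45·8.288^(-0.55) ≈ 0.1406.
MPK > 0.1, so the economy is dynamically efficient (under-saving).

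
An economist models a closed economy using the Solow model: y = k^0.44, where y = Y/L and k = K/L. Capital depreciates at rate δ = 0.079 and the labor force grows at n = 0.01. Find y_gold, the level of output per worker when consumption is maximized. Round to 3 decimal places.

y_gold ≈ 3.510

n + δ = 0.01 + 0.079 = 0.089.
Setting f'(k) = n+δ gives 0.44·k^(0.44−1) = 0.089, hence k_gold = (0.44/0.089)^(1/0.56) ≈ 17.3539.
Output: y_gold = k_gold^0.44 = 17.3539^0.44 ≈ 3.5102.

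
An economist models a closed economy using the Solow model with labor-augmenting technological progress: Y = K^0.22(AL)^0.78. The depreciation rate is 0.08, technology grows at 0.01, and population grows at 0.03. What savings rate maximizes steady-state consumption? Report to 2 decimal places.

The effective depreciation rate is n + g + δ = 0.03 + 0.01 + 0.08 = 0.12.
At the golden rule MPK = n+g+δ, and in any Cobb-Douglas steady state s = (n+g+δ)·k/y = MPK·k/y = capital's share 0.22.

s_gold = 0.22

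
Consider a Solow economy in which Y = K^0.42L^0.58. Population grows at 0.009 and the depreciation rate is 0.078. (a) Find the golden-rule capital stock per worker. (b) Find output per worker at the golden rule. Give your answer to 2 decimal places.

(a) k_gold ≈ 15.10; (b) y_gold ≈ 3.13

Capital per worker breaks even when investment replaces (n + δ)·k; here n + δ = 0.087.
Maximizing c = f(k) − (n+δ)·k gives f'(k) = n+δ, i.e. 0.42·k^(0.42−1) = 0.087, so k_gold = (0.42/0.087)^(1/0.58) ≈ 15.0954.
y_gold = 15.0954^0.42 ≈ 3.1269.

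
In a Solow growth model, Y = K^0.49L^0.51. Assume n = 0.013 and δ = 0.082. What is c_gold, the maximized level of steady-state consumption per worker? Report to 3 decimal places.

c_gold ≈ 2.467

n + δ = 0.013 + 0.082 = 0.095.
Maximizing c = f(k) − (n+δ)·k gives f'(k) = n+δ, i.e. 0.49·k^(0.49−1) = 0.095, so k_gold = (0.49/0.095)^(1/0.51) ≈ 24.9462.
y_gold = 24.9462^0.49 ≈ 4.8365.
c_gold = y_gold − (n+δ)·k_gold = 4.8365 − 0.095·24.9462 ≈ 2.4666.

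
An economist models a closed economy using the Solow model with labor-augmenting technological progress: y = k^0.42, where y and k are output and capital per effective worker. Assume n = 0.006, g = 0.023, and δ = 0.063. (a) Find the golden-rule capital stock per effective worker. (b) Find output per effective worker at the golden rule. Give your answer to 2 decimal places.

(a) k_gold ≈ 13.71; (b) y_gold ≈ 3.00

Break-even investment rate: n + g + δ = 0.006 + 0.023 + 0.063 = 0.092.
Setting f'(k) = n+g+δ gives 0.42·k^(0.42−1) = 0.092, hence k_gold = (0.42/0.092)^(1/0.58) ≈ 13.7089.
y_gold = 13.7089^0.42 ≈ 3.0029.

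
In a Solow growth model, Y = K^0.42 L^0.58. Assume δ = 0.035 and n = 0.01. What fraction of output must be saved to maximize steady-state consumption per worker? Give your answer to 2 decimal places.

Capital per worker breaks even when investment replaces (n + δ)·k; here n + δ = 0.045.
At the golden rule MPK = n+δ, and in any Cobb-Douglas steady state s = (n+δ)·k/y = MPK·k/y = capital's share 0.42.

s_gold = 0.42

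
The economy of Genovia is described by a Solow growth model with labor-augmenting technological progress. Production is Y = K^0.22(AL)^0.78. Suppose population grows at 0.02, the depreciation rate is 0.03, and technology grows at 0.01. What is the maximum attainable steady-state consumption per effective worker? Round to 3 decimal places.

n + g + δ = 0.02 + 0.01 + 0.03 = 0.06.
Golden rule sets MPK = n+g+δ: 0.22·k^(0.22−1) = 0.06, so k_gold = (0.22/0.06)^(1/0.78) ≈ 5.2896.
y_gold = 5.2896^0.22 ≈ 1.4426.
c_gold = y_gold − (n+g+δ)·k_gold = 1.4426 − 0.06·5.2896 ≈ 1.1252.

c_gold ≈ 1.125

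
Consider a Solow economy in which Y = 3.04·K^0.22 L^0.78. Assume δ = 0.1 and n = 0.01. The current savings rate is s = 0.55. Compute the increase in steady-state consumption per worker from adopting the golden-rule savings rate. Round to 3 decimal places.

Δc ≈ 0.998

Break-even investment rate: n + δ = 0.01 + 0.1 = 0.11.
Current steady state (s = 0.55): k* = (0.55·3.04/0.11)^(1/0.78) ≈ 32.7479, y* = 3.04·32.7479^0.22 ≈ 6.5496, c* = (1−0.55)·6.5496 ≈ 2.9473.
Setting f'(k) = n+δ gives 0.22·3.04·k^(0.22−1) = 0.11, hence k_gold = (0.22·3.04/0.11)^(1/0.78) ≈ 10.1159.
y_gold = 3.04·10.1159^0.22 ≈ 5.0580, c_gold = y_gold − 0.11·k_gold ≈ 3.9452.
Gain: Δc = 3.9452 − 2.9473 ≈ 0.9979.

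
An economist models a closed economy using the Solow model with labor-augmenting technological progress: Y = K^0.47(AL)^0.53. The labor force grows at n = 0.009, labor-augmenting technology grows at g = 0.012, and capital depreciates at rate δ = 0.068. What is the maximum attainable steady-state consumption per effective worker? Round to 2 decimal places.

c_gold ≈ 2.32

n + g + δ = 0.009 + 0.012 + 0.068 = 0.089.
Setting f'(k) = n+g+δ gives 0.47·k^(0.47−1) = 0.089, hence k_gold = (0.47/0.089)^(1/0.53) ≈ 23.0993.
y_gold = 23.0993^0.47 ≈ 4.3741.
c_gold = y_gold − (n+g+δ)·k_gold = 4.3741 − 0.089·23.0993 ≈ 2.3183.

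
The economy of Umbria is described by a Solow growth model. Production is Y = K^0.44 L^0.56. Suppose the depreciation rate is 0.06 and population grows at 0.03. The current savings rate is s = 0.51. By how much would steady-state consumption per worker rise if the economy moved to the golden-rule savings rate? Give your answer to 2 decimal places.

Δc ≈ 0.03

n + δ = 0.03 + 0.06 = 0.09.
Current steady state (s = 0.51): k* = (0.51/0.09)^(1/0.56) ≈ 22.1426, y* = 22.1426^0.44 ≈ 3.9075, c* = (1−0.51)·3.9075 ≈ 1.9147.
At the golden rule the marginal product of capital equals n+δ: 0.44·k^(0.44−1) = 0.09. Solving, k_gold = (0.44/0.09)^(1/0.56) ≈ 17.0111.
y_gold = 17.0111^0.44 ≈ 3.4795, c_gold = y_gold − 0.09·k_gold ≈ 1.9485.
Gain: Δc = 1.9485 − 1.9147 ≈ 0.0339.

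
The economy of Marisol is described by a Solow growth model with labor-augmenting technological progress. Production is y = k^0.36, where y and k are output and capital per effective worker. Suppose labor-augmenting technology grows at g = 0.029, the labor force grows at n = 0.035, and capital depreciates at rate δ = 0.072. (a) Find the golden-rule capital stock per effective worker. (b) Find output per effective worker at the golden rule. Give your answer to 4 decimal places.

(a) k_gold ≈ 4.5769; (b) y_gold ≈ 1.7290

Capital per effective worker breaks even when investment replaces (n + g + δ)·k; here n + g + δ = 0.136.
Maximizing c = f(k) − (n+g+δ)·k gives f'(k) = n+g+δ, i.e. 0.36·k^(0.36−1) = 0.136, so k_gold = (0.36/0.136)^(1/0.64) ≈ 4.5769.
y_gold = 4.5769^0.36 ≈ 1.7290.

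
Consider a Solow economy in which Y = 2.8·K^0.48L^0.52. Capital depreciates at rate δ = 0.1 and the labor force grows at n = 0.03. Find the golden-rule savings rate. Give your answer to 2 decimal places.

The effective depreciation rate is n + δ = 0.03 + 0.1 = 0.13.
At the golden rule MPK = n+δ, and in any Cobb-Douglas steady state s = (n+δ)·k/y = MPK·k/y = capital's share 0.48.

s_gold = 0.48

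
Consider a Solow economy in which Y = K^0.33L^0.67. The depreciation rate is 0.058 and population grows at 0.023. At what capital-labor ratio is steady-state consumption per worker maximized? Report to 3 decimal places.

k_gold ≈ 8.137

Break-even investment rate: n + δ = 0.023 + 0.058 = 0.081.
Maximizing c = f(k) − (n+δ)·k gives f'(k) = n+δ, i.e. 0.33·k^(0.33−1) = 0.081, so k_gold = (0.33/0.081)^(1/0.67) ≈ 8.1375.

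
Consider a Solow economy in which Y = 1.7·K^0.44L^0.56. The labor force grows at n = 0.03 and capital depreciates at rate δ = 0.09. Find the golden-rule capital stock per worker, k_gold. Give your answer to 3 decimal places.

k_gold ≈ 26.251

Capital per worker breaks even when investment replaces (n + δ)·k; here n + δ = 0.12.
Golden rule sets MPK = n+δ: 0.44·1.7·k^(0.44−1) = 0.12, so k_gold = (0.44·1.7/0.12)^(1/0.56) ≈ 26.2509.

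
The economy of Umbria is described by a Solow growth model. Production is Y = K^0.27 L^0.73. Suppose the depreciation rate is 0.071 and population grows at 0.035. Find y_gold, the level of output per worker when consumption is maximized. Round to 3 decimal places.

The effective depreciation rate is n + δ = 0.035 + 0.071 = 0.106.
Golden rule sets MPK = n+δ: 0.27·k^(0.27−1) = 0.106, so k_gold = (0.27/0.106)^(1/0.73) ≈ 3.5995.
Output: y_gold = k_gold^0.27 = 3.5995^0.27 ≈ 1.4131.

y_gold ≈ 1.413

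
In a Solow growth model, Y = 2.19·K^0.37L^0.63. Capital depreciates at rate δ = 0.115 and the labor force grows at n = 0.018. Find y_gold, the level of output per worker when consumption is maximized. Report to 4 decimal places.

y_gold ≈ 6.3293

Break-even investment rate: n + δ = 0.018 + 0.115 = 0.133.
Setting f'(k) = n+δ gives 0.37·2.19·k^(0.37−1) = 0.133, hence k_gold = (0.37·2.19/0.133)^(1/0.63) ≈ 17.6078.
Output: y_gold = 2.19·k_gold^0.37 = 2.19·17.6078^0.37 ≈ 6.3293.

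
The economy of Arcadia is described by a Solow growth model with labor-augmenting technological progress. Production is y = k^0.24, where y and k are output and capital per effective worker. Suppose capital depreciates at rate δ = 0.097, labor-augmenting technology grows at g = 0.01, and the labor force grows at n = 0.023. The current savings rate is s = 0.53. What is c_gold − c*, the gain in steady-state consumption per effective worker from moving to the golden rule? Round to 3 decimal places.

Δc ≈ 0.190

Capital per effective worker breaks even when investment replaces (n + g + δ)·k; here n + g + δ = 0.13.
Current steady state (s = 0.53): k* = (0.53/0.13)^(1/0.76) ≈ 6.3543, y* = 6.3543^0.24 ≈ 1.5586, c* = (1−0.53)·1.5586 ≈ 0.7325.
Setting f'(k) = n+g+δ gives 0.24·k^(0.24−1) = 0.13, hence k_gold = (0.24/0.13)^(1/0.76) ≈ 2.2405.
y_gold = 2.2405^0.24 ≈ 1.2136, c_gold = y_gold − 0.13·k_gold ≈ 0.9224.
Gain: Δc = 0.9224 − 0.7325 ≈ 0.1898.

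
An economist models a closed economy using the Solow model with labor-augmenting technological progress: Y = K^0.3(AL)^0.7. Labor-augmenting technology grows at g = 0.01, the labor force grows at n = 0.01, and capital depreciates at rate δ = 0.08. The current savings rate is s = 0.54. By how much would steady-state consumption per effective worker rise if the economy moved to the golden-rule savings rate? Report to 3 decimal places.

Δc ≈ 0.173

Capital per effective worker breaks even when investment replaces (n + g + δ)·k; here n + g + δ = 0.1.
Current steady state (s = 0.54): k* = (0.54/0.1)^(1/0.7) ≈ 11.1244, y* = 11.1244^0.3 ≈ 2.0601, c* = (1−0.54)·2.0601 ≈ 0.9476.
Setting f'(k) = n+g+δ gives 0.3·k^(0.3−1) = 0.1, hence k_gold = (0.3/0.1)^(1/0.7) ≈ 4.8040.
y_gold = 4.8040^0.3 ≈ 1.6013, c_gold = y_gold − 0.1·k_gold ≈ 1.1209.
Gain: Δc = 1.1209 − 0.9476 ≈ 0.1733.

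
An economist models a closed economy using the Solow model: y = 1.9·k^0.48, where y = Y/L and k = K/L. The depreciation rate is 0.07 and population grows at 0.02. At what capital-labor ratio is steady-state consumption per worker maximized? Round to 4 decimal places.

k_gold ≈ 85.9289

Capital per worker breaks even when investment replaces (n + δ)·k; here n + δ = 0.09.
Golden rule sets MPK = n+δ: 0.48·1.9·k^(0.48−1) = 0.09, so k_gold = (0.48·1.9/0.09)^(1/0.52) ≈ 85.9289.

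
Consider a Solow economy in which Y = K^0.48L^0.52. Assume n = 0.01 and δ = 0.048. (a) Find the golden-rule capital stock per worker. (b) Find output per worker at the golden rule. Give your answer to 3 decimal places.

(a) k_gold ≈ 58.214; (b) y_gold ≈ 7.034

Break-even investment rate: n + δ = 0.01 + 0.048 = 0.058.
At the golden rule the marginal product of capital equals n+δ: 0.48·k^(0.48−1) = 0.058. Solving, k_gold = (0.48/0.058)^(1/0.52) ≈ 58.2137.
y_gold = 58.2137^0.48 ≈ 7.0342.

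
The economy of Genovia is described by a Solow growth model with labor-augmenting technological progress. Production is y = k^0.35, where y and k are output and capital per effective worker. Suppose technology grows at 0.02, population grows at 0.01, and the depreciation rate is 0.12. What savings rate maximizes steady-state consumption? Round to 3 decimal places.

Break-even investment rate: n + g + δ = 0.01 + 0.02 + 0.12 = 0.15.
At the golden rule MPK = n+g+δ, and in any Cobb-Douglas steady state s = (n+g+δ)·k/y = MPK·k/y = capital's share 0.35.

s_gold = 0.350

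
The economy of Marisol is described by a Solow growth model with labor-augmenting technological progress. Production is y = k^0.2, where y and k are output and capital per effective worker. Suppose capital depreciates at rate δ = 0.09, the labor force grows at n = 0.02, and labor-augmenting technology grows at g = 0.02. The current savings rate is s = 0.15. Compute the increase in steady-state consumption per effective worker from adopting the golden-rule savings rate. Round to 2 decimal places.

Δc ≈ 0.01

Break-even investment rate: n + g + δ = 0.02 + 0.02 + 0.09 = 0.13.
Current steady state (s = 0.15): k* = (0.15/0.13)^(1/0.8) ≈ 1.1959, y* = 1.1959^0.2 ≈ 1.0364, c* = (1−0.15)·1.0364 ≈ 0.8810.
At the golden rule the marginal product of capital equals n+g+δ: 0.2·k^(0.2−1) = 0.13. Solving, k_gold = (0.2/0.13)^(1/0.8) ≈ 1.7134.
y_gold = 1.7134^0.2 ≈ 1.1137, c_gold = y_gold − 0.13·k_gold ≈ 0.8910.
Gain: Δc = 0.8910 − 0.8810 ≈ 0.0100.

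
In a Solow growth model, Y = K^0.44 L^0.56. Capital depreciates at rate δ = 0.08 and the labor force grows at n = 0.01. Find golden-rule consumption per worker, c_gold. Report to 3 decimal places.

c_gold ≈ 1.949

n + δ = 0.01 + 0.08 = 0.09.
Setting f'(k) = n+δ gives 0.44·k^(0.44−1) = 0.09, hence k_gold = (0.44/0.09)^(1/0.56) ≈ 17.0111.
y_gold = 17.0111^0.44 ≈ 3.4795.
c_gold = y_gold − (n+δ)·k_gold = 3.4795 − 0.09·17.0111 ≈ 1.9485.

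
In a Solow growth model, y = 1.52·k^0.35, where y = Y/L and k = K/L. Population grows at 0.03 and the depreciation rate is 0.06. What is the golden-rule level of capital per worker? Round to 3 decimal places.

k_gold ≈ 15.388

Capital per worker breaks even when investment replaces (n + δ)·k; here n + δ = 0.09.
Golden rule sets MPK = n+δ: 0.35·1.52·k^(0.35−1) = 0.09, so k_gold = (0.35·1.52/0.09)^(1/0.65) ≈ 15.3880.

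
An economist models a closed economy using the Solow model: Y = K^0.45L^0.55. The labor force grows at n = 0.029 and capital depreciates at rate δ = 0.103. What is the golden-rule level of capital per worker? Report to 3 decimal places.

Break-even investment rate: n + δ = 0.029 + 0.103 = 0.132.
Setting f'(k) = n+δ gives 0.45·k^(0.45−1) = 0.132, hence k_gold = (0.45/0.132)^(1/0.55) ≈ 9.2989.

k_gold ≈ 9.299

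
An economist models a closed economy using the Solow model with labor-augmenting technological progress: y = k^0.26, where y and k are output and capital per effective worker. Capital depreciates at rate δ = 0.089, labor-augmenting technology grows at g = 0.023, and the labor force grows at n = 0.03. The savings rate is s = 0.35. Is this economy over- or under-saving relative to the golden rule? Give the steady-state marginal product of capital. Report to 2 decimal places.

The effective depreciation rate is n + g + δ = 0.03 + 0.023 + 0.089 = 0.142.
Steady-state k*: s·k^0.26 = 0.142·k gives k* = (0.35/0.142)^(1/0.74) ≈ 3.3840.
MPK = 0.26·3.3840^(-0.74) ≈ 0.1055.
MPK < n+g+δ = 0.142, so the economy is dynamically inefficient (over-saving).

over-saving; MPK ≈ 0.11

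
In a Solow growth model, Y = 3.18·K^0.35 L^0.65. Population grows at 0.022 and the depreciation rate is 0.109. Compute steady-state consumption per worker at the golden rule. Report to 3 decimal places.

Capital per worker breaks even when investment replaces (n + δ)·k; here n + δ = 0.131.
Maximizing c = f(k) − (n+δ)·k gives f'(k) = n+δ, i.e. 0.35·3.18·k^(0.35−1) = 0.131, so k_gold = (0.35·3.18/0.131)^(1/0.65) ≈ 26.8890.
y_gold = 3.18·26.8890^0.35 ≈ 10.0642.
c_gold = y_gold − (n+δ)·k_gold = 10.0642 − 0.131·26.8890 ≈ 6.5417.

c_gold ≈ 6.542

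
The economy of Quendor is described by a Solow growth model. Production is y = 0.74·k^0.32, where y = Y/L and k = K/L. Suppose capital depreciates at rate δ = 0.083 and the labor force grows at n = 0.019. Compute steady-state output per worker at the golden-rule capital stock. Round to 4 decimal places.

n + δ = 0.019 + 0.083 = 0.102.
Setting f'(k) = n+δ gives 0.32·0.74·k^(0.32−1) = 0.102, hence k_gold = (0.32·0.74/0.102)^(1/0.68) ≈ 3.4508.
Output: y_gold = 0.74·k_gold^0.32 = 0.74·3.4508^0.32 ≈ 1.0999.

y_gold ≈ 1.0999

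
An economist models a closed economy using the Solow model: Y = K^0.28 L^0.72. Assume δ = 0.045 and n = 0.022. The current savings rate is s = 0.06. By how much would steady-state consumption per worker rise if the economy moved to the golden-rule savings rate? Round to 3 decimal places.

Δc ≈ 0.355

Break-even investment rate: n + δ = 0.022 + 0.045 = 0.067.
Current steady state (s = 0.06): k* = (0.06/0.067)^(1/0.72) ≈ 0.8579, y* = 0.8579^0.28 ≈ 0.9580, c* = (1−0.06)·0.9580 ≈ 0.9005.
Setting f'(k) = n+δ gives 0.28·k^(0.28−1) = 0.067, hence k_gold = (0.28/0.067)^(1/0.72) ≈ 7.2881.
y_gold = 7.2881^0.28 ≈ 1.7439, c_gold = y_gold − 0.067·k_gold ≈ 1.2556.
Gain: Δc = 1.2556 − 0.9005 ≈ 0.3551.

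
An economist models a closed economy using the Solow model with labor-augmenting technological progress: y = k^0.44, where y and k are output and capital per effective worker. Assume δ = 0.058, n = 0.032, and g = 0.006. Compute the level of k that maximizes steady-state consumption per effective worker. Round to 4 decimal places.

Break-even investment rate: n + g + δ = 0.032 + 0.006 + 0.058 = 0.096.
Golden rule sets MPK = n+g+δ: 0.44·k^(0.44−1) = 0.096, so k_gold = (0.44/0.096)^(1/0.56) ≈ 15.1594.

k_gold ≈ 15.1594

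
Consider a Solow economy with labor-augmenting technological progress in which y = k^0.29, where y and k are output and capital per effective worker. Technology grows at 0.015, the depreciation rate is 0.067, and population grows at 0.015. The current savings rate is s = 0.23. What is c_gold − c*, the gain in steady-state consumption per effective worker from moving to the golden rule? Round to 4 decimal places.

Δc ≈ 0.0150

Break-even investment rate: n + g + δ = 0.015 + 0.015 + 0.067 = 0.097.
Current steady state (s = 0.23): k* = (0.23/0.097)^(1/0.71) ≈ 3.3737, y* = 3.3737^0.29 ≈ 1.4228, c* = (1−0.23)·1.4228 ≈ 1.0956.
Golden rule sets MPK = n+g+δ: 0.29·k^(0.29−1) = 0.097, so k_gold = (0.29/0.097)^(1/0.71) ≈ 4.6762.
y_gold = 4.6762^0.29 ≈ 1.5641, c_gold = y_gold − 0.097·k_gold ≈ 1.1105.
Gain: Δc = 1.1105 − 1.0956 ≈ 0.0150.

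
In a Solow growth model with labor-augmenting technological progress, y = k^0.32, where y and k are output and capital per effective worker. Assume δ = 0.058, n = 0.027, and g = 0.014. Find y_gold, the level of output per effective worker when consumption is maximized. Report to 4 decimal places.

Break-even investment rate: n + g + δ = 0.027 + 0.014 + 0.058 = 0.099.
Golden rule sets MPK = n+g+δ: 0.32·k^(0.32−1) = 0.099, so k_gold = (0.32/0.099)^(1/0.68) ≈ 5.6142.
Output: y_gold = k_gold^0.32 = 5.6142^0.32 ≈ 1.7369.

y_gold ≈ 1.7369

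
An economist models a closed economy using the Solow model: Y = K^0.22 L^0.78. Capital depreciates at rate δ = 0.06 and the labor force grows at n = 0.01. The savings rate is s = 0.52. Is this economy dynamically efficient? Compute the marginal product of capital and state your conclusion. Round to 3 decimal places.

Break-even investment rate: n + δ = 0.01 + 0.06 = 0.07.
Steady-state k*: s·k^0.22 = 0.07·k gives k* = (0.52/0.07)^(1/0.78) ≈ 13.0781.
MPK = 0.22·13.0781^(-0.78) ≈ 0.0296.
MPK < n+δ = 0.07, so the economy is dynamically inefficient (over-saving).

dynamically inefficient; MPK ≈ 0.030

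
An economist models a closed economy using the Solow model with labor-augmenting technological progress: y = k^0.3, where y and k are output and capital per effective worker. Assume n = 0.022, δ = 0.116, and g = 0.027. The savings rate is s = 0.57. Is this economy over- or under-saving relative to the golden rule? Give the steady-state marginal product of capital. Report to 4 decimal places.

over-saving; MPK ≈ 0.0868

Capital per effective worker breaks even when investment replaces (n + g + δ)·k; here n + g + δ = 0.165.
Steady-state k*: s·k^0.3 = 0.165·k gives k* = (0.57/0.165)^(1/0.7) ≈ 5.8767.
MPK = 0.3·5.8767^(-0.7) ≈ 0.0868.
MPK < n+g+δ = 0.165, so the economy is dynamically inefficient (over-saving).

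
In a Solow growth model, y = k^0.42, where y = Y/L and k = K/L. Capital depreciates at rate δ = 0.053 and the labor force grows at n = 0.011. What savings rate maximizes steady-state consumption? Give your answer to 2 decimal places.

s_gold = 0.42

The effective depreciation rate is n + δ = 0.011 + 0.053 = 0.064.
At the golden rule MPK = n+δ, and in any Cobb-Douglas steady state s = (n+δ)·k/y = MPK·k/y = capital's share 0.42.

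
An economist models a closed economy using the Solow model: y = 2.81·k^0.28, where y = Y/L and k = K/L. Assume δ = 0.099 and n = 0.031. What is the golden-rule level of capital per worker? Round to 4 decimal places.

k_gold ≈ 12.1899

The effective depreciation rate is n + δ = 0.031 + 0.099 = 0.13.
Maximizing c = f(k) − (n+δ)·k gives f'(k) = n+δ, i.e. 0.28·2.81·k^(0.28−1) = 0.13, so k_gold = (0.28·2.81/0.13)^(1/0.72) ≈ 12.1899.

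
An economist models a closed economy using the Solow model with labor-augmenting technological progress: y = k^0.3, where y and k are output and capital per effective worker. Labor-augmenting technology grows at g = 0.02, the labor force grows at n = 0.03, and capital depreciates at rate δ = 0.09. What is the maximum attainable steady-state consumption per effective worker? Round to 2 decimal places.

Break-even investment rate: n + g + δ = 0.03 + 0.02 + 0.09 = 0.14.
At the golden rule the marginal product of capital equals n+g+δ: 0.3·k^(0.3−1) = 0.14. Solving, k_gold = (0.3/0.14)^(1/0.7) ≈ 2.9706.
y_gold = 2.9706^0.3 ≈ 1.3863.
c_gold = y_gold − (n+g+δ)·k_gold = 1.3863 − 0.14·2.9706 ≈ 0.9704.

c_gold ≈ 0.97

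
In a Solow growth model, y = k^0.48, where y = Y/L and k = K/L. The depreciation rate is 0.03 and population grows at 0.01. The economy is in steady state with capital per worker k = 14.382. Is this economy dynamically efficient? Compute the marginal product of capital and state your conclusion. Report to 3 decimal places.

dynamically efficient; MPK ≈ 0.120

The effective depreciation rate is n + δ = 0.01 + 0.03 = 0.04.
MPK = 0.48·k^(0.48−1) = 0.48·14.382^(-0.52) ≈ 0.1200.
MPK > 0.04, so the economy is dynamically efficient (under-saving).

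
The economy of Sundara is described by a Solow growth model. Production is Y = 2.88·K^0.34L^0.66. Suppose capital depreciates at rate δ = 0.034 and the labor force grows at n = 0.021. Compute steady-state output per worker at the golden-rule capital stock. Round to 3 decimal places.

The effective depreciation rate is n + δ = 0.021 + 0.034 = 0.055.
Golden rule sets MPK = n+δ: 0.34·2.88·k^(0.34−1) = 0.055, so k_gold = (0.34·2.88/0.055)^(1/0.66) ≈ 78.4712.
Output: y_gold = 2.88·k_gold^0.34 = 2.88·78.4712^0.34 ≈ 12.6939.

y_gold ≈ 12.694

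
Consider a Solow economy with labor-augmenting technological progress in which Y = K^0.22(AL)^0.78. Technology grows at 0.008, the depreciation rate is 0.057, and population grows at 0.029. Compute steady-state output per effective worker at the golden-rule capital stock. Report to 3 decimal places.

The effective depreciation rate is n + g + δ = 0.029 + 0.008 + 0.057 = 0.094.
At the golden rule the marginal product of capital equals n+g+δ: 0.22·k^(0.22−1) = 0.094. Solving, k_gold = (0.22/0.094)^(1/0.78) ≈ 2.9748.
Output: y_gold = k_gold^0.22 = 2.9748^0.22 ≈ 1.2710.

y_gold ≈ 1.271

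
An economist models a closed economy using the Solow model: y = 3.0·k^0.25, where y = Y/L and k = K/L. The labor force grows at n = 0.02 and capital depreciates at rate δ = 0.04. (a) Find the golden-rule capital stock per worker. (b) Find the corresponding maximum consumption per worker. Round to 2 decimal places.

(a) k_gold ≈ 29.01; (b) c_gold ≈ 5.22

Break-even investment rate: n + δ = 0.02 + 0.04 = 0.06.
Setting f'(k) = n+δ gives 0.25·3.0·k^(0.25−1) = 0.06, hence k_gold = (0.25·3.0/0.06)^(1/0.75) ≈ 29.0099.
y_gold = 3.0·29.0099^0.25 ≈ 6.9624; c_gold = y_gold − 0.06·k_gold ≈ 5.2218.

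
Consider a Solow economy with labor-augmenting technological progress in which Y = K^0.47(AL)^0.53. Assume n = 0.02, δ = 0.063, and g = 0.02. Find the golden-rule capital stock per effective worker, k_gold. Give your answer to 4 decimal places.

The effective depreciation rate is n + g + δ = 0.02 + 0.02 + 0.063 = 0.103.
Maximizing c = f(k) − (n+g+δ)·k gives f'(k) = n+g+δ, i.e. 0.47·k^(0.47−1) = 0.103, so k_gold = (0.47/0.103)^(1/0.53) ≈ 17.5343.

k_gold ≈ 17.5343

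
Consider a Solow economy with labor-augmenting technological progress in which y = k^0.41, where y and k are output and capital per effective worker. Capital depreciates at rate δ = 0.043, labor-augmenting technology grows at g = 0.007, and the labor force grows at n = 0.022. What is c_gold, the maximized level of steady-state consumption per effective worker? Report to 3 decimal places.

c_gold ≈ 1.976

Break-even investment rate: n + g + δ = 0.022 + 0.007 + 0.043 = 0.072.
At the golden rule the marginal product of capital equals n+g+δ: 0.41·k^(0.41−1) = 0.072. Solving, k_gold = (0.41/0.072)^(1/0.59) ≈ 19.0733.
y_gold = 19.0733^0.41 ≈ 3.3495.
c_gold = y_gold − (n+g+δ)·k_gold = 3.3495 − 0.072·19.0733 ≈ 1.9762.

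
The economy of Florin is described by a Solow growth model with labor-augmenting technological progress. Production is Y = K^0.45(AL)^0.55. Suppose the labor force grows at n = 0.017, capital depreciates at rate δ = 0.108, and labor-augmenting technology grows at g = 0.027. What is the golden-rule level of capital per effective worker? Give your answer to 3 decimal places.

k_gold ≈ 7.195

The effective depreciation rate is n + g + δ = 0.017 + 0.027 + 0.108 = 0.152.
Setting f'(k) = n+g+δ gives 0.45·k^(0.45−1) = 0.152, hence k_gold = (0.45/0.152)^(1/0.55) ≈ 7.1951.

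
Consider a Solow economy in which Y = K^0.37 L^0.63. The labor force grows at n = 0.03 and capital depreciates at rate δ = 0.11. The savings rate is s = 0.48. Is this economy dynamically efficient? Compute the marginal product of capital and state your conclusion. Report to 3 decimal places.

Break-even investment rate: n + δ = 0.03 + 0.11 = 0.14.
Steady-state k*: s·k^0.37 = 0.14·k gives k* = (0.48/0.14)^(1/0.63) ≈ 7.0695.
MPK = 0.37·7.0695^(-0.63) ≈ 0.1079.
MPK < n+δ = 0.14, so the economy is dynamically inefficient (over-saving).

dynamically inefficient; MPK ≈ 0.108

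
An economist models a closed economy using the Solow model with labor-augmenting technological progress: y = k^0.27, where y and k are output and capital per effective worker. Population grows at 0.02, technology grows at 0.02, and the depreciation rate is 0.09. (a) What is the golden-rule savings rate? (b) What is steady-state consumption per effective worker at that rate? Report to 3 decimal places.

The effective depreciation rate is n + g + δ = 0.02 + 0.02 + 0.09 = 0.13.
For Cobb-Douglas, s_gold equals capital's share: s_gold = 0.27.
Maximizing c = f(k) − (n+g+δ)·k gives f'(k) = n+g+δ, i.e. 0.27·k^(0.27−1) = 0.13, so k_gold = (0.27/0.13)^(1/0.73) ≈ 2.7216.
y_gold = 2.7216^0.27 ≈ 1.3104; c_gold = (1−0.27)·y_gold ≈ 0.9566.

(a) s_gold = 0.270; (b) c_gold ≈ 0.957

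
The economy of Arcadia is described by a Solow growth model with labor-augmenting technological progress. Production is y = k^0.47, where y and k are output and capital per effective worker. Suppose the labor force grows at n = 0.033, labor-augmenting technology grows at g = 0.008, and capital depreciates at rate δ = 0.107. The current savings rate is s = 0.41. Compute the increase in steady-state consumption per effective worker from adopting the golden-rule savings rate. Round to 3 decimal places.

Capital per effective worker breaks even when investment replaces (n + g + δ)·k; here n + g + δ = 0.148.
Current steady state (s = 0.41): k* = (0.41/0.148)^(1/0.53) ≈ 6.8383, y* = 6.8383^0.47 ≈ 2.4685, c* = (1−0.41)·2.4685 ≈ 1.4564.
Setting f'(k) = n+g+δ gives 0.47·k^(0.47−1) = 0.148, hence k_gold = (0.47/0.148)^(1/0.53) ≈ 8.8483.
y_gold = 8.8483^0.47 ≈ 2.7863, c_gold = y_gold − 0.148·k_gold ≈ 1.4767.
Gain: Δc = 1.4767 − 1.4564 ≈ 0.0203.

Δc ≈ 0.020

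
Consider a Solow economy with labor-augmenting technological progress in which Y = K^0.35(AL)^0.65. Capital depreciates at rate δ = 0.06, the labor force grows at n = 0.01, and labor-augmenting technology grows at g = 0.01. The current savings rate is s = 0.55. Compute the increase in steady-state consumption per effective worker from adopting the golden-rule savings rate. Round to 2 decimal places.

The effective depreciation rate is n + g + δ = 0.01 + 0.01 + 0.06 = 0.08.
Current steady state (s = 0.55): k* = (0.55/0.08)^(1/0.65) ≈ 19.4139, y* = 19.4139^0.35 ≈ 2.8238, c* = (1−0.55)·2.8238 ≈ 1.2707.
Maximizing c = f(k) − (n+g+δ)·k gives f'(k) = n+g+δ, i.e. 0.35·k^(0.35−1) = 0.08, so k_gold = (0.35/0.08)^(1/0.65) ≈ 9.6855.
y_gold = 9.6855^0.35 ≈ 2.2138, c_gold = y_gold − 0.08·k_gold ≈ 1.4390.
Gain: Δc = 1.4390 − 1.2707 ≈ 0.1683.

Δc ≈ 0.17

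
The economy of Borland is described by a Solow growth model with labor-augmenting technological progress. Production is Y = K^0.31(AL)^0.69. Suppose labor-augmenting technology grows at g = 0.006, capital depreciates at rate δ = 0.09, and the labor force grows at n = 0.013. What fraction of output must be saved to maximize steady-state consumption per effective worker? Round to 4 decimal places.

Break-even investment rate: n + g + δ = 0.013 + 0.006 + 0.09 = 0.109.
At the golden rule MPK = n+g+δ, and in any Cobb-Douglas steady state s = (n+g+δ)·k/y = MPK·k/y = capital's share 0.31.

s_gold = 0.3100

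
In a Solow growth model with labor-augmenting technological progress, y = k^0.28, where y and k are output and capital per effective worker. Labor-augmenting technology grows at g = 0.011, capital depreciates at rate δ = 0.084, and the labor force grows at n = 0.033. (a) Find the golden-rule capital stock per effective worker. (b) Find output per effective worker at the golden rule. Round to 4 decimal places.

(a) k_gold ≈ 2.9659; (b) y_gold ≈ 1.3558

Break-even investment rate: n + g + δ = 0.033 + 0.011 + 0.084 = 0.128.
Setting f'(k) = n+g+δ gives 0.28·k^(0.28−1) = 0.128, hence k_gold = (0.28/0.128)^(1/0.72) ≈ 2.9659.
y_gold = 2.9659^0.28 ≈ 1.3558.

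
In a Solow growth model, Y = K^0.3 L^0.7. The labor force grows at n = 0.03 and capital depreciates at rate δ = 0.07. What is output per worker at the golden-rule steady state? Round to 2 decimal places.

Capital per worker breaks even when investment replaces (n + δ)·k; here n + δ = 0.1.
Setting f'(k) = n+δ gives 0.3·k^(0.3−1) = 0.1, hence k_gold = (0.3/0.1)^(1/0.7) ≈ 4.8040.
Output: y_gold = k_gold^0.3 = 4.8040^0.3 ≈ 1.6013.

y_gold ≈ 1.60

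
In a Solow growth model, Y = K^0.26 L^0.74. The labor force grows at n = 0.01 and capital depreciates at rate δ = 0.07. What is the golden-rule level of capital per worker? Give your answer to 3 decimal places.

n + δ = 0.01 + 0.07 = 0.08.
Golden rule sets MPK = n+δ: 0.26·k^(0.26−1) = 0.08, so k_gold = (0.26/0.08)^(1/0.74) ≈ 4.9174.

k_gold ≈ 4.917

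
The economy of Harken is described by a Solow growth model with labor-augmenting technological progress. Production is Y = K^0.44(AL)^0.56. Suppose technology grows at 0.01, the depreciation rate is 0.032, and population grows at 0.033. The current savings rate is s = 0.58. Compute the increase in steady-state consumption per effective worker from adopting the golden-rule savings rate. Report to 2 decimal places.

Δc ≈ 0.15

n + g + δ = 0.033 + 0.01 + 0.032 = 0.075.
Current steady state (s = 0.58): k* = (0.58/0.075)^(1/0.56) ≈ 38.5806, y* = 38.5806^0.44 ≈ 4.9889, c* = (1−0.58)·4.9889 ≈ 2.0953.
Golden rule sets MPK = n+g+δ: 0.44·k^(0.44−1) = 0.075, so k_gold = (0.44/0.075)^(1/0.56) ≈ 23.5574.
y_gold = 23.5574^0.44 ≈ 4.0155, c_gold = y_gold − 0.075·k_gold ≈ 2.2487.
Gain: Δc = 2.2487 − 2.0953 ≈ 0.1533.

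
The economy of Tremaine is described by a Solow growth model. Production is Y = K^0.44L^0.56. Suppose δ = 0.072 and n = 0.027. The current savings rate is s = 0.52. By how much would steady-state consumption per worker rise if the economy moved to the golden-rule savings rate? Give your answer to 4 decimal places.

The effective depreciation rate is n + δ = 0.027 + 0.072 = 0.099.
Current steady state (s = 0.52): k* = (0.52/0.099)^(1/0.56) ≈ 19.3362, y* = 19.3362^0.44 ≈ 3.6813, c* = (1−0.52)·3.6813 ≈ 1.7670.
Golden rule sets MPK = n+δ: 0.44·k^(0.44−1) = 0.099, so k_gold = (0.44/0.099)^(1/0.56) ≈ 14.3488.
y_gold = 14.3488^0.44 ≈ 3.2285, c_gold = y_gold − 0.099·k_gold ≈ 1.8080.
Gain: Δc = 1.8080 − 1.7670 ≈ 0.0409.

Δc ≈ 0.0409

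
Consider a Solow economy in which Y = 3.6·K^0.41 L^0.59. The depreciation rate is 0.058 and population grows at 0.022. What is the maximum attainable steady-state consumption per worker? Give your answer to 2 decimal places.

c_gold ≈ 16.10

Break-even investment rate: n + δ = 0.022 + 0.058 = 0.08.
Golden rule sets MPK = n+δ: 0.41·3.6·k^(0.41−1) = 0.08, so k_gold = (0.41·3.6/0.08)^(1/0.59) ≈ 139.8803.
y_gold = 3.6·139.8803^0.41 ≈ 27.2937.
c_gold = y_gold − (n+δ)·k_gold = 27.2937 − 0.08·139.8803 ≈ 16.1033.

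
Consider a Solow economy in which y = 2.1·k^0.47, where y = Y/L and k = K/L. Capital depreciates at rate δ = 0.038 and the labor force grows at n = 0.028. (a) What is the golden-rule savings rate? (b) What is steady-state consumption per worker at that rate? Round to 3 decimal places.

Capital per worker breaks even when investment replaces (n + δ)·k; here n + δ = 0.066.
For Cobb-Douglas, s_gold equals capital's share: s_gold = 0.47.
Setting f'(k) = n+δ gives 0.47·2.1·k^(0.47−1) = 0.066, hence k_gold = (0.47·2.1/0.066)^(1/0.53) ≈ 164.6468.
y_gold = 2.1·164.6468^0.47 ≈ 23.1206; c_gold = (1−0.47)·y_gold ≈ 12.2539.

(a) s_gold = 0.470; (b) c_gold ≈ 12.254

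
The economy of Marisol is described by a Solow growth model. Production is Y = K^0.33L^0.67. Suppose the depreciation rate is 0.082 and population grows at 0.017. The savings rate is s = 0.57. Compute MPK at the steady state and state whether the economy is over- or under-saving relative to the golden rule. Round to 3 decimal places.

Capital per worker breaks even when investment replaces (n + δ)·k; here n + δ = 0.099.
Steady-state k*: s·k^0.33 = 0.099·k gives k* = (0.57/0.099)^(1/0.67) ≈ 13.6360.
MPK = 0.33·13.6360^(-0.67) ≈ 0.0573.
MPK < n+δ = 0.099, so the economy is dynamically inefficient (over-saving).

over-saving; MPK ≈ 0.057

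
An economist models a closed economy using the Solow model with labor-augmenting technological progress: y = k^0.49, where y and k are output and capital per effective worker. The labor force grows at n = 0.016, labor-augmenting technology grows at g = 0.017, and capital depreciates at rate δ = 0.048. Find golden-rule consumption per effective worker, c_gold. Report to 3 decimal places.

Capital per effective worker breaks even when investment replaces (n + g + δ)·k; here n + g + δ = 0.081.
Setting f'(k) = n+g+δ gives 0.49·k^(0.49−1) = 0.081, hence k_gold = (0.49/0.081)^(1/0.51) ≈ 34.1010.
y_gold = 34.1010^0.49 ≈ 5.6371.
c_gold = y_gold − (n+g+δ)·k_gold = 5.6371 − 0.081·34.1010 ≈ 2.8749.

c_gold ≈ 2.875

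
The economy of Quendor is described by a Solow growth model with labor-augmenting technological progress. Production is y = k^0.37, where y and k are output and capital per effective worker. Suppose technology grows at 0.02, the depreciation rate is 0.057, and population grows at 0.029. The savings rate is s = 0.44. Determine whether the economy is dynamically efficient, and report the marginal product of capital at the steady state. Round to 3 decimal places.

n + g + δ = 0.029 + 0.02 + 0.057 = 0.106.
Steady-state k*: s·k^0.37 = 0.106·k gives k* = (0.44/0.106)^(1/0.63) ≈ 9.5760.
MPK = 0.37·9.5760^(-0.63) ≈ 0.0891.
MPK < n+g+δ = 0.106, so the economy is dynamically inefficient (over-saving).

dynamically inefficient; MPK ≈ 0.089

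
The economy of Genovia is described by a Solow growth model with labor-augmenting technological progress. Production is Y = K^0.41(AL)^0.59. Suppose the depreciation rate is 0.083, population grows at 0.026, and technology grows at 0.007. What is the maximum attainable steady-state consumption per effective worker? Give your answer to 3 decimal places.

Capital per effective worker breaks even when investment replaces (n + g + δ)·k; here n + g + δ = 0.116.
Setting f'(k) = n+g+δ gives 0.41·k^(0.41−1) = 0.116, hence k_gold = (0.41/0.116)^(1/0.59) ≈ 8.4990.
y_gold = 8.4990^0.41 ≈ 2.4046.
c_gold = y_gold − (n+g+δ)·k_gold = 2.4046 − 0.116·8.4990 ≈ 1.4187.

c_gold ≈ 1.419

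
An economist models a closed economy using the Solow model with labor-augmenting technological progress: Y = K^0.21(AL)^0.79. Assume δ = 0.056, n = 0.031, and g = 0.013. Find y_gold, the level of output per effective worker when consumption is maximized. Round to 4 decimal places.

The effective depreciation rate is n + g + δ = 0.031 + 0.013 + 0.056 = 0.1.
Setting f'(k) = n+g+δ gives 0.21·k^(0.21−1) = 0.1, hence k_gold = (0.21/0.1)^(1/0.79) ≈ 2.5578.
Output: y_gold = k_gold^0.21 = 2.5578^0.21 ≈ 1.2180.

y_gold ≈ 1.2180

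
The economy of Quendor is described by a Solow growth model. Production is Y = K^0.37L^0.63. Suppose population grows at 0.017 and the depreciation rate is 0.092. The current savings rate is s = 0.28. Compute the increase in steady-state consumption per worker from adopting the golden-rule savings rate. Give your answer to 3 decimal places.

n + δ = 0.017 + 0.092 = 0.109.
Current steady state (s = 0.28): k* = (0.28/0.109)^(1/0.63) ≈ 4.4706, y* = 4.4706^0.37 ≈ 1.7403, c* = (1−0.28)·1.7403 ≈ 1.2531.
Golden rule sets MPK = n+δ: 0.37·k^(0.37−1) = 0.109, so k_gold = (0.37/0.109)^(1/0.63) ≈ 6.9583.
y_gold = 6.9583^0.37 ≈ 2.0499, c_gold = y_gold − 0.109·k_gold ≈ 1.2914.
Gain: Δc = 1.2914 − 1.2531 ≈ 0.0384.

Δc ≈ 0.038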